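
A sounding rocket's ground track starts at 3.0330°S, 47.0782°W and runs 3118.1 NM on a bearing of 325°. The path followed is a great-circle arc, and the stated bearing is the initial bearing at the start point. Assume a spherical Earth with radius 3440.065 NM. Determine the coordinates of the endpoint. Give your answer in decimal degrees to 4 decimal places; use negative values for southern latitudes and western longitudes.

latitude 37.6898°, longitude -81.8737°

Angular distance δ = d/R = 3118.1 / 3440.065 = 0.906407 rad.
Converting: φ₁ = -0.052936 rad, θ = 5.672320 rad.
Destination latitude: φ₂ = arcsin( sin φ₁ cos δ + cos φ₁ sin δ cos θ ) = arcsin(0.611386) = 37.6898°.
Then Δλ = atan2(-0.450941, 0.648927) = -0.607296 rad, from sin θ sin δ cos φ₁ over cos δ − sin φ₁ sin φ₂.
λ₂ = -47.0782° + -34.7955° = -81.8737°.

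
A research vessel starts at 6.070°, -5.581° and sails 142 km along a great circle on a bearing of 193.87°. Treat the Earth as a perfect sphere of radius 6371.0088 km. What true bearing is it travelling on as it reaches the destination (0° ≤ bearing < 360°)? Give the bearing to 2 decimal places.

Central angle δ = d/R = 0.022288 rad.
Start latitude φ₁ = 0.105941 rad; initial bearing θ = 3.383670 rad.
Applying the spherical law of cosines for sides, sin φ₂ = sin φ₁ cos δ + cos φ₁ sin δ cos θ = 0.084202, so φ₂ = 4.830°.
For the longitude increment, Δλ = atan2( sin θ sin δ cos φ₁, cos δ − sin φ₁ sin φ₂ ) = atan2(-0.005313, 0.990848) = -0.307°.
λ₂ = λ₁ + Δλ = -5.888°.
The forward bearing on arrival equals the back-azimuth from the destination plus 180°.
Back-azimuth from P₂ (4.83°, -5.89°) to P₁ (6.07°, -5.58°), with Δλ' = λ₁ − λ₂ = 0.31°: atan2( sin Δλ' cos φ₁ , cos φ₂ sin φ₁ − sin φ₂ cos φ₁ cos Δλ' ) = 13.84°.
Final bearing = (13.84° + 180°) mod 360° = 193.84°.

final bearing 193.84°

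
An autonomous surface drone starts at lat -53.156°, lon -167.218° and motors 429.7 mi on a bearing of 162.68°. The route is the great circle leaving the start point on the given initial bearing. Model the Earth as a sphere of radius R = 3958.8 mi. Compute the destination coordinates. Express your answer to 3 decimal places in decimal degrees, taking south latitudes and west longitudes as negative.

latitude -59.045°, longitude -163.623°

Central angle δ = d/R = 0.108543 rad.
Converting: φ₁ = -0.927747 rad, θ = 2.839302 rad.
Destination latitude: φ₂ = arcsin( sin φ₁ cos δ + cos φ₁ sin δ cos θ ) = arcsin(-0.857575) = -59.045°.
Then Δλ = atan2(0.019339, 0.307823) = 0.062742 rad, from sin θ sin δ cos φ₁ over cos δ − sin φ₁ sin φ₂.
λ₂ = -167.218° + 3.595° = -163.623°.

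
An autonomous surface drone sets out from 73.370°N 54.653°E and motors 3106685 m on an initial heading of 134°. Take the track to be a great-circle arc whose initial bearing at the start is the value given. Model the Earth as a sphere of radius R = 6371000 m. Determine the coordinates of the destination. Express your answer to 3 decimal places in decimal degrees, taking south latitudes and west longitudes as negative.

Angular distance δ = d/R = 3106685 / 6371000 = 0.487629 rad.
With φ₁ = 73.370° = 1.280548 rad and θ = 134° = 2.338741 rad:
sin φ₂ = sin φ₁ cos δ + cos φ₁ sin δ cos θ = (0.958173)(0.883446) + (0.286190)(0.468533)(-0.694658) = 0.753348
φ₂ = asin(0.753348) = 0.853138 rad = 48.881°.
For the longitude increment, Δλ = atan2( sin θ sin δ cos φ₁, cos δ − sin φ₁ sin φ₂ ) = atan2(0.096456, 0.161609) = 30.831°.
λ₂ = 54.653° + 30.831° = 85.484°.

latitude 48.881°, longitude 85.484°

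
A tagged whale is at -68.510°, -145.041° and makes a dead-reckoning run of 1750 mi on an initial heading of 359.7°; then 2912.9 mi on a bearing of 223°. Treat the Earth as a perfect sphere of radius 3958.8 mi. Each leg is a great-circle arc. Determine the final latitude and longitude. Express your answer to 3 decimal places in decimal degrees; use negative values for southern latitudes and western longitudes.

latitude -59.907°, longitude 148.868°

Apply the spherical direct solution leg by leg, carrying full precision between legs.
Leg 1: from (-68.510°, -145.041°), δ = 1750/3958.8 = 0.442053 rad, θ = 359.7° → φ = -43.182°, λ = -145.217°.
Leg 2: from (-43.182°, -145.217°), δ = 2912.9/3958.8 = 0.735804 rad, θ = 223° → φ = -59.907°, λ = 148.868°.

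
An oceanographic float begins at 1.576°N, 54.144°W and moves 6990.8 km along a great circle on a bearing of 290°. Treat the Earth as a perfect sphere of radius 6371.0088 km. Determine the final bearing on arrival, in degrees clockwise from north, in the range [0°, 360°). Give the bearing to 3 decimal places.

final bearing 277.965°

The arc subtends δ = 6990.8/6371.0088 = 1.097283 rad at the centre.
Converting: φ₁ = 0.027506 rad, θ = 5.061455 rad.
Destination latitude: φ₂ = arcsin( sin φ₁ cos δ + cos φ₁ sin δ cos θ ) = arcsin(0.316815) = 18.470°.
For the longitude increment, Δλ = atan2( sin θ sin δ cos φ₁, cos δ − sin φ₁ sin φ₂ ) = atan2(-0.835983, 0.447302) = -61.850°.
Hence λ₂ = -54.144° + -61.850° = -115.994°.
The forward bearing on arrival equals the back-azimuth from the destination plus 180°.
Back-azimuth from P₂ (18.470°, -115.994°) to P₁ (1.576°, -54.144°), with Δλ' = λ₁ − λ₂ = 61.850°: atan2( sin Δλ' cos φ₁ , cos φ₂ sin φ₁ − sin φ₂ cos φ₁ cos Δλ' ) = 97.965°.
Final bearing = (97.965° + 180°) mod 360° = 277.965°.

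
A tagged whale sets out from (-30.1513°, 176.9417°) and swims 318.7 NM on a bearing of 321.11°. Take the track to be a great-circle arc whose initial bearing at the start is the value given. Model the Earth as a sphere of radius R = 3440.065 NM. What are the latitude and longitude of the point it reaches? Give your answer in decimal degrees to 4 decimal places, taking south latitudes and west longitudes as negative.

latitude -25.9679°, longitude 173.2376°

δ = 318.7/3440.065 = 0.092644 rad (5.3081°).
Start latitude φ₁ = -0.526239 rad; initial bearing θ = 5.604427 rad.
Applying the spherical law of cosines for sides, sin φ₂ = sin φ₁ cos δ + cos φ₁ sin δ cos θ = -0.437867, so φ₂ = -25.9679°.
Then Δλ = atan2(-0.050223, 0.775777) = -0.064648 rad, from sin θ sin δ cos φ₁ over cos δ − sin φ₁ sin φ₂.
λ₂ = 176.9417° + -3.7041° = 173.2376°.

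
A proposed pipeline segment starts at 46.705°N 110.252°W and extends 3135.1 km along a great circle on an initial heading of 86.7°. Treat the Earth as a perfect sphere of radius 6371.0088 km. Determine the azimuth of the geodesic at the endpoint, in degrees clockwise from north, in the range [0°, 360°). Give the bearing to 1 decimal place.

Central angle δ = d/R = 0.492088 rad.
Converting: φ₁ = 0.815156 rad, θ = 1.513200 rad.
Destination latitude: φ₂ = arcsin( sin φ₁ cos δ + cos φ₁ sin δ cos θ ) = arcsin(0.660124) = 41.309°.
Δλ = atan2( sin θ sin δ cos φ₁ , cos δ − sin φ₁ sin φ₂ ) = atan2(0.323460, 0.400888) = 0.678909 rad = 38.899°.
λ₂ = -110.252° + 38.899° = -71.353°.
The forward bearing on arrival equals the back-azimuth from the destination plus 180°.
Back-azimuth from P₂ (41.3°, -71.4°) to P₁ (46.7°, -110.3°), with Δλ' = λ₁ − λ₂ = -38.9°: atan2( sin Δλ' cos φ₁ , cos φ₂ sin φ₁ − sin φ₂ cos φ₁ cos Δλ' ) = 294.3°.
Final bearing = (294.3° + 180°) mod 360° = 114.3°.

final bearing 114.3°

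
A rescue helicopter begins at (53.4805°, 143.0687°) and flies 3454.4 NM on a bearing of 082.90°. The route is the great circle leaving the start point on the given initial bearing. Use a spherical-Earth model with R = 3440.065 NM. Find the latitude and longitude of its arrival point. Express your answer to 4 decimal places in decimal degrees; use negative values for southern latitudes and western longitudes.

latitude 29.5678°, longitude -142.6500°

δ = 3454.4/3440.065 = 1.004167 rad (57.5345°).
Converting: φ₁ = 0.933411 rad, θ = 1.446878 rad.
Destination latitude: φ₂ = arcsin( sin φ₁ cos δ + cos φ₁ sin δ cos θ ) = arcsin(0.493454) = 29.5678°.
For the longitude increment, Δλ = atan2( sin θ sin δ cos φ₁, cos δ − sin φ₁ sin φ₂ ) = atan2(0.498242, 0.140225) = 74.2813°.
λ₂ = 143.0687° + 74.2813° = 217.3500°, normalized to (−180°, 180°] → -142.6500°.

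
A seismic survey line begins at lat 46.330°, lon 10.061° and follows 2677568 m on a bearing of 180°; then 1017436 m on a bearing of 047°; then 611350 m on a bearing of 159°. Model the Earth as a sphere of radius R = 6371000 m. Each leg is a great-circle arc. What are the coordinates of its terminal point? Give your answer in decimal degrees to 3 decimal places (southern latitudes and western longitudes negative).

Apply the spherical direct solution leg by leg, carrying full precision between legs.
Leg 1: from (46.330°, 10.061°), δ = 2677568/6371000 = 0.420274 rad, θ = 180° → φ = 22.250°, λ = 10.061°.
Leg 2: from (22.250°, 10.061°), δ = 1017436/6371000 = 0.159698 rad, θ = 47° → φ = 28.308°, λ = 17.652°.
Leg 3: from (28.308°, 17.652°), δ = 611350/6371000 = 0.095958 rad, θ = 159° → φ = 23.158°, λ = 19.792°.

latitude 23.158°, longitude 19.792°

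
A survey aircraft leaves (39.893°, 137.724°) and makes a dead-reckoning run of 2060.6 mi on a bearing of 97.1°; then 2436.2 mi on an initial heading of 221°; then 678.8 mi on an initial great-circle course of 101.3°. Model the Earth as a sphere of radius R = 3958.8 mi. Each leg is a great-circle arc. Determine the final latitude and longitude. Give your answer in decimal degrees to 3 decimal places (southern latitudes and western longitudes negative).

latitude 0.394°, longitude 160.072°

Apply the spherical direct solution leg by leg, carrying full precision between legs.
Leg 1: from (39.893°, 137.724°), δ = 2060.6/3958.8 = 0.520511 rad, θ = 97.1° → φ = 30.614°, λ = 172.714°.
Leg 2: from (30.614°, 172.714°), δ = 2436.2/3958.8 = 0.615389 rad, θ = 221° → φ = 2.343°, λ = 150.440°.
Leg 3: from (2.343°, 150.440°), δ = 678.8/3958.8 = 0.171466 rad, θ = 101.3° → φ = 0.394°, λ = 160.072°.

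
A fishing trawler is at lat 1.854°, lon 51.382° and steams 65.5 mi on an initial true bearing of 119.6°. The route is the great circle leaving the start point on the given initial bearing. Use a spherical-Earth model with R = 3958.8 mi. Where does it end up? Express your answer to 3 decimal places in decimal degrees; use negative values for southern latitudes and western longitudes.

latitude 1.386°, longitude 52.206°

The arc subtends δ = 65.5/3958.8 = 0.016545 rad at the centre.
Converting: φ₁ = 0.032358 rad, θ = 2.087414 rad.
Destination latitude: φ₂ = arcsin( sin φ₁ cos δ + cos φ₁ sin δ cos θ ) = arcsin(0.024181) = 1.386°.
Δλ = atan2( sin θ sin δ cos φ₁ , cos δ − sin φ₁ sin φ₂ ) = atan2(0.014378, 0.999081) = 0.014390 rad = 0.824°.
λ₂ = λ₁ + Δλ = 52.206°.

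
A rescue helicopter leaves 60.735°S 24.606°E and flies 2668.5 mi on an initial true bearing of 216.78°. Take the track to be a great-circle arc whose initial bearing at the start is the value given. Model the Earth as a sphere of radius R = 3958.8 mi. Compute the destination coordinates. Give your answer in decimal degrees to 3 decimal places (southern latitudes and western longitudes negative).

The arc subtends δ = 2668.5/3958.8 = 0.674068 rad at the centre.
Converting: φ₁ = -1.060026 rad, θ = 3.783525 rad.
sin φ₂ = sin φ₁ cos δ + cos φ₁ sin δ cos θ = (-0.872368)(0.781289) + (0.488850)(0.624169)(-0.800940) = -0.925959
φ₂ = asin(-0.925959) = -1.183566 rad = -67.813°.
For the longitude increment, Δλ = atan2( sin θ sin δ cos φ₁, cos δ − sin φ₁ sin φ₂ ) = atan2(-0.182692, -0.026488) = -98.250°.
Hence λ₂ = 24.606° + -98.250° = -73.644°.

latitude -67.813°, longitude -73.644°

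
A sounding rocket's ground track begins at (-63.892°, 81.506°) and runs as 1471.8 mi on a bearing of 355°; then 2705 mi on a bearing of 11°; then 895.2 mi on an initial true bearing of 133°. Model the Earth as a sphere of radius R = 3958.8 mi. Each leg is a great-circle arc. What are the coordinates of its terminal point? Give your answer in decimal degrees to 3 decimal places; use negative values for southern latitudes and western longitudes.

latitude -12.718°, longitude 95.652°

Apply the spherical direct solution leg by leg, carrying full precision between legs.
Leg 1: from (-63.892°, 81.506°), δ = 1471.8/3958.8 = 0.371779 rad, θ = 355° → φ = -42.638°, λ = 79.039°.
Leg 2: from (-42.638°, 79.039°), δ = 2705/3958.8 = 0.683288 rad, θ = 11° → φ = -3.978°, λ = 85.975°.
Leg 3: from (-3.978°, 85.975°), δ = 895.2/3958.8 = 0.226129 rad, θ = 133° → φ = -12.718°, λ = 95.652°.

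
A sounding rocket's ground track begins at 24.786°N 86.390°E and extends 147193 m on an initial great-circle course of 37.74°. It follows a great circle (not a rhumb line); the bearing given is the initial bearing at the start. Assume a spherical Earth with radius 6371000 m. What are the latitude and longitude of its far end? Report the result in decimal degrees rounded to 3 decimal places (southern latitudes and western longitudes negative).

Angular distance δ = d/R = 147193 / 6371000 = 0.023104 rad.
Start latitude φ₁ = 0.432597 rad; initial bearing θ = 0.658687 rad.
Applying the spherical law of cosines for sides, sin φ₂ = sin φ₁ cos δ + cos φ₁ sin δ cos θ = 0.435704, so φ₂ = 25.830°.
Δλ = atan2( sin θ sin δ cos φ₁ , cos δ − sin φ₁ sin φ₂ ) = atan2(0.012837, 0.817073) = 0.015710 rad = 0.900°.
λ₂ = 86.390° + 0.900° = 87.290°.

latitude 25.830°, longitude 87.290°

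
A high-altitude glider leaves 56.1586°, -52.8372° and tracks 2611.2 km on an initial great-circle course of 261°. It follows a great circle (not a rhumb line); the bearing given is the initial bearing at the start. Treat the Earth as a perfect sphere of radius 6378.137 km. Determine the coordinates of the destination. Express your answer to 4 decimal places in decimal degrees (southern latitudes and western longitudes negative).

latitude 46.6576°, longitude -87.7841°

δ = 2611.2/6378.137 = 0.409399 rad (23.4568°).
Converting: φ₁ = 0.980152 rad, θ = 4.555309 rad.
Applying the spherical law of cosines for sides, sin φ₂ = sin φ₁ cos δ + cos φ₁ sin δ cos θ = 0.727265, so φ₂ = 46.6576°.
For the longitude increment, Δλ = atan2( sin θ sin δ cos φ₁, cos δ − sin φ₁ sin φ₂ ) = atan2(-0.218947, 0.313307) = -34.9469°.
Hence λ₂ = -52.8372° + -34.9469° = -87.7841°.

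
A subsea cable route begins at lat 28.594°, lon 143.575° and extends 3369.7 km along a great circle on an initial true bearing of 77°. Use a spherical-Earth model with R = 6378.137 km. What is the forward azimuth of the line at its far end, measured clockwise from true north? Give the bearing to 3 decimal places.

δ = 3369.7/6378.137 = 0.528320 rad (30.2705°).
With φ₁ = 28.594° = 0.499059 rad and θ = 77° = 1.343904 rad:
Destination latitude: φ₂ = arcsin( sin φ₁ cos δ + cos φ₁ sin δ cos θ ) = arcsin(0.512909) = 30.858°.
Then Δλ = atan2(0.431258, 0.618177) = 0.609133 rad, from sin θ sin δ cos φ₁ over cos δ − sin φ₁ sin φ₂.
Hence λ₂ = 143.575° + 34.901° = 178.476°.
The forward bearing on arrival equals the back-azimuth from the destination plus 180°.
Back-azimuth from P₂ (30.858°, 178.476°) to P₁ (28.594°, 143.575°), with Δλ' = λ₁ − λ₂ = -34.901°: atan2( sin Δλ' cos φ₁ , cos φ₂ sin φ₁ − sin φ₂ cos φ₁ cos Δλ' ) = 274.722°.
Final bearing = (274.722° + 180°) mod 360° = 94.722°.

final bearing 94.722°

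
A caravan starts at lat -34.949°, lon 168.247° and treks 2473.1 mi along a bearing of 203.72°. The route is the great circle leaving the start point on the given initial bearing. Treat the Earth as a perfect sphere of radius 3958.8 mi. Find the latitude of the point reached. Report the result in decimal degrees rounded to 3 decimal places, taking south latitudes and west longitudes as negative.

Central angle δ = d/R = 0.624710 rad.
Start latitude φ₁ = -0.609975 rad; initial bearing θ = 3.555585 rad.
sin φ₂ = sin φ₁ cos δ + cos φ₁ sin δ cos θ = (-0.572847)(0.811133) + (0.819662)(0.584862)(-0.915522) = -0.903547
φ₂ = asin(-0.903547) = -1.127975 rad = -64.628°.
Then Δλ = atan2(-0.192843, 0.293539) = -0.581250 rad, from sin θ sin δ cos φ₁ over cos δ − sin φ₁ sin φ₂.
λ₂ = λ₁ + Δλ = 134.944°.

latitude -64.628°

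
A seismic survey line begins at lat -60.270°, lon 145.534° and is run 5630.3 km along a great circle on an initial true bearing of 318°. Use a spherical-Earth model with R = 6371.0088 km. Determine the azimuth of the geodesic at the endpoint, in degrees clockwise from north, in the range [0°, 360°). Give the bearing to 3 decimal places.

δ = 5630.3/6371.0088 = 0.883738 rad (50.6344°).
With φ₁ = -60.270° = -1.051910 rad and θ = 318° = 5.550147 rad:
Destination latitude: φ₂ = arcsin( sin φ₁ cos δ + cos φ₁ sin δ cos θ ) = arcsin(-0.265859) = -15.418°.
For the longitude increment, Δλ = atan2( sin θ sin δ cos φ₁, cos δ − sin φ₁ sin φ₂ ) = atan2(-0.256543, 0.403402) = -32.454°.
λ₂ = 145.534° + -32.454° = 113.080°.
The forward bearing on arrival equals the back-azimuth from the destination plus 180°.
Back-azimuth from P₂ (-15.418°, 113.080°) to P₁ (-60.270°, 145.534°), with Δλ' = λ₁ − λ₂ = 32.454°: atan2( sin Δλ' cos φ₁ , cos φ₂ sin φ₁ − sin φ₂ cos φ₁ cos Δλ' ) = 159.866°.
Final bearing = (159.866° + 180°) mod 360° = 339.866°.

final bearing 339.866°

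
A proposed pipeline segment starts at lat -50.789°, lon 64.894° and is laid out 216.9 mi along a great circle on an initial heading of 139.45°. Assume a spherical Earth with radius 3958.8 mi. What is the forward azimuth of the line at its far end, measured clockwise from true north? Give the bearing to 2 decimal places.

final bearing 136.77°

Angular distance δ = d/R = 216.9 / 3958.8 = 0.054789 rad.
Start latitude φ₁ = -0.886435 rad; initial bearing θ = 2.433862 rad.
Destination latitude: φ₂ = arcsin( sin φ₁ cos δ + cos φ₁ sin δ cos θ ) = arcsin(-0.799966) = -53.127°.
Δλ = atan2( sin θ sin δ cos φ₁ , cos δ − sin φ₁ sin φ₂ ) = atan2(0.022506, 0.378668) = 0.059366 rad = 3.401°.
Hence λ₂ = 64.894° + 3.401° = 68.295°.
The forward bearing on arrival equals the back-azimuth from the destination plus 180°.
Back-azimuth from P₂ (-53.13°, 68.30°) to P₁ (-50.79°, 64.89°), with Δλ' = λ₁ − λ₂ = -3.40°: atan2( sin Δλ' cos φ₁ , cos φ₂ sin φ₁ − sin φ₂ cos φ₁ cos Δλ' ) = 316.77°.
Final bearing = (316.77° + 180°) mod 360° = 136.77°.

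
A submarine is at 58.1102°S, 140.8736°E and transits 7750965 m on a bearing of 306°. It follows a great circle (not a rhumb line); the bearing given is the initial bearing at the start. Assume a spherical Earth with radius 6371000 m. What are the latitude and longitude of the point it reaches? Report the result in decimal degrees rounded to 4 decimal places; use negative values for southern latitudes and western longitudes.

δ = 7750965/6371000 = 1.216601 rad (69.7061°).
Start latitude φ₁ = -1.014214 rad; initial bearing θ = 5.340708 rad.
Applying the spherical law of cosines for sides, sin φ₂ = sin φ₁ cos δ + cos φ₁ sin δ cos θ = -0.003242, so φ₂ = -0.1858°.
Then Δλ = atan2(-0.400863, 0.344083) = -0.861472 rad, from sin θ sin δ cos φ₁ over cos δ − sin φ₁ sin φ₂.
Hence λ₂ = 140.8736° + -49.3587° = 91.5149°.

latitude -0.1858°, longitude 91.5149°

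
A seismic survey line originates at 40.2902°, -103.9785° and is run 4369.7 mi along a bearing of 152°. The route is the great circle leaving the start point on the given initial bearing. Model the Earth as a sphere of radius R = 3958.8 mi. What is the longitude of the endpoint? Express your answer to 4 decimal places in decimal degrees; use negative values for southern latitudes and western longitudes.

longitude -77.8134°

Central angle δ = d/R = 1.103794 rad.
Converting: φ₁ = 0.703197 rad, θ = 2.652900 rad.
sin φ₂ = sin φ₁ cos δ + cos φ₁ sin δ cos θ = (0.646659)(0.450212) + (0.762779)(0.892922)(-0.882948) = -0.310244
φ₂ = asin(-0.310244) = -0.315450 rad = -18.0739°.
Δλ = atan2( sin θ sin δ cos φ₁ , cos δ − sin φ₁ sin φ₂ ) = atan2(0.319758, 0.650834) = 0.456668 rad = 26.1651°.
λ₂ = λ₁ + Δλ = -77.8134°.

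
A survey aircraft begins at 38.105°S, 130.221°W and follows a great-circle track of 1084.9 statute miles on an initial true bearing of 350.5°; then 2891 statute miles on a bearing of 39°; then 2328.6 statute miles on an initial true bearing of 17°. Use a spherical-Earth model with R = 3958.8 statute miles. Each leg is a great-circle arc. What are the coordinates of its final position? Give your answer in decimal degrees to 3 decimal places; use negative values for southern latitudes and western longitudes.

latitude 42.913°, longitude -94.868°

Apply the spherical direct solution leg by leg, carrying full precision between legs.
Leg 1: from (-38.105°, -130.221°), δ = 1084.9/3958.8 = 0.274048 rad, θ = 350.5° → φ = -22.584°, λ = -132.994°.
Leg 2: from (-22.584°, -132.994°), δ = 2891/3958.8 = 0.730272 rad, θ = 39° → φ = 11.102°, λ = -107.665°.
Leg 3: from (11.102°, -107.665°), δ = 2328.6/3958.8 = 0.588209 rad, θ = 17° → φ = 42.913°, λ = -94.868°.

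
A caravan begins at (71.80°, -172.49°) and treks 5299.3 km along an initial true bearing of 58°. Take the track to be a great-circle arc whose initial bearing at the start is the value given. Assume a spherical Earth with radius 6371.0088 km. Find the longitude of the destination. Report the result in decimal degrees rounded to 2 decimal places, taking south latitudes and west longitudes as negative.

δ = 5299.3/6371.0088 = 0.831784 rad (47.6577°).
With φ₁ = 71.80° = 1.253146 rad and θ = 58° = 1.012291 rad:
Applying the spherical law of cosines for sides, sin φ₂ = sin φ₁ cos δ + cos φ₁ sin δ cos θ = 0.762198, so φ₂ = 49.66°.
Δλ = atan2( sin θ sin δ cos φ₁ , cos δ − sin φ₁ sin φ₂ ) = atan2(0.195778, -0.050508) = 1.823276 rad = 104.47°.
λ₂ = λ₁ + Δλ = -68.02°.

longitude -68.02°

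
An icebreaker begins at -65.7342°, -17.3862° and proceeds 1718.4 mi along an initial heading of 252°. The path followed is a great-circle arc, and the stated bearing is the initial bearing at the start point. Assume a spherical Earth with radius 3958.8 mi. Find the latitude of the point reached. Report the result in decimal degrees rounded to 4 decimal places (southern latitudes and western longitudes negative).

latitude -61.7045°

δ = 1718.4/3958.8 = 0.434071 rad (24.8704°).
With φ₁ = -65.7342° = -1.147278 rad and θ = 252° = 4.398230 rad:
Destination latitude: φ₂ = arcsin( sin φ₁ cos δ + cos φ₁ sin δ cos θ ) = arcsin(-0.880514) = -61.7045°.
Then Δλ = atan2(-0.164381, 0.104541) = -1.004348 rad, from sin θ sin δ cos φ₁ over cos δ − sin φ₁ sin φ₂.
λ₂ = λ₁ + Δλ = -74.9311°.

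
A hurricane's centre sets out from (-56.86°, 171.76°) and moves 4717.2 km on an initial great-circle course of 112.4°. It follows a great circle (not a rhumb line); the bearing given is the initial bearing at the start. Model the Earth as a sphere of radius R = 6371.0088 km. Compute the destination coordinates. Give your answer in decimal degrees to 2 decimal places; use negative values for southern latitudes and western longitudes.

Central angle δ = d/R = 0.740416 rad.
Converting: φ₁ = -0.992394 rad, θ = 1.961750 rad.
Destination latitude: φ₂ = arcsin( sin φ₁ cos δ + cos φ₁ sin δ cos θ ) = arcsin(-0.758648) = -49.35°.
Δλ = atan2( sin θ sin δ cos φ₁ , cos δ − sin φ₁ sin φ₂ ) = atan2(0.340965, 0.102944) = 1.277581 rad = 73.20°.
λ₂ = 171.76° + 73.20° = 244.96°, normalized to (−180°, 180°] → -115.04°.

latitude -49.35°, longitude -115.04°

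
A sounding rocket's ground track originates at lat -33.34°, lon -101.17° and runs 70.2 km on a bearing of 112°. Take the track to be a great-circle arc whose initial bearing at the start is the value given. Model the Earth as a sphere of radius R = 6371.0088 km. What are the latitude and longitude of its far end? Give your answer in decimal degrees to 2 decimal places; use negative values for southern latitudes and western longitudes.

δ = 70.2/6371.0088 = 0.011019 rad (0.6313°).
With φ₁ = -33.34° = -0.581893 rad and θ = 112° = 1.954769 rad:
Destination latitude: φ₂ = arcsin( sin φ₁ cos δ + cos φ₁ sin δ cos θ ) = arcsin(-0.553021) = -33.57°.
Δλ = atan2( sin θ sin δ cos φ₁ , cos δ − sin φ₁ sin φ₂ ) = atan2(0.008535, 0.695995) = 0.012262 rad = 0.70°.
λ₂ = -101.17° + 0.70° = -100.47°.

latitude -33.57°, longitude -100.47°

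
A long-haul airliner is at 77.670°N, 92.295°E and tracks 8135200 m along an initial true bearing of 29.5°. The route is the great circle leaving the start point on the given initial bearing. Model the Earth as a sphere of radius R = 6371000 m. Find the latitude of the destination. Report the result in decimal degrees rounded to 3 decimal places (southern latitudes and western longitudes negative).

latitude 27.444°

Central angle δ = d/R = 1.276911 rad.
Converting: φ₁ = 1.355597 rad, θ = 0.514872 rad.
Applying the spherical law of cosines for sides, sin φ₂ = sin φ₁ cos δ + cos φ₁ sin δ cos θ = 0.460880, so φ₂ = 27.444°.
Δλ = atan2( sin θ sin δ cos φ₁ , cos δ − sin φ₁ sin φ₂ ) = atan2(0.100645, -0.160577) = 2.581721 rad = 147.922°.
λ₂ = 92.295° + 147.922° = 240.217°, normalized to (−180°, 180°] → -119.783°.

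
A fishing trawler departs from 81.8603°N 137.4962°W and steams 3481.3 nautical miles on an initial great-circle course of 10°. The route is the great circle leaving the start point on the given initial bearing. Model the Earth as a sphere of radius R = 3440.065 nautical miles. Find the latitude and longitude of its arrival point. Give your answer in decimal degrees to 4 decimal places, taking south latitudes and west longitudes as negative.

latitude 40.0205°, longitude 31.4192°

The arc subtends δ = 3481.3/3440.065 = 1.011987 rad at the centre.
Converting: φ₁ = 1.428732 rad, θ = 0.174533 rad.
Applying the spherical law of cosines for sides, sin φ₂ = sin φ₁ cos δ + cos φ₁ sin δ cos θ = 0.643062, so φ₂ = 40.0205°.
Δλ = atan2( sin θ sin δ cos φ₁ , cos δ − sin φ₁ sin φ₂ ) = atan2(0.020846, -0.106407) = 2.948130 rad = 168.9154°.
λ₂ = λ₁ + Δλ = 31.4192°.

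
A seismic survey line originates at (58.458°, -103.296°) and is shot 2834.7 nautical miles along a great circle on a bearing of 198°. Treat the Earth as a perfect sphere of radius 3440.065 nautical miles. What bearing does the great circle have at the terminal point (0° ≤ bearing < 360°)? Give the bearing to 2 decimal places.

final bearing 189.53°

Angular distance δ = d/R = 2834.7 / 3440.065 = 0.824025 rad.
Converting: φ₁ = 1.020285 rad, θ = 3.455752 rad.
Applying the spherical law of cosines for sides, sin φ₂ = sin φ₁ cos δ + cos φ₁ sin δ cos θ = 0.213792, so φ₂ = 12.345°.
For the longitude increment, Δλ = atan2( sin θ sin δ cos φ₁, cos δ − sin φ₁ sin φ₂ ) = atan2(-0.118636, 0.497067) = -13.424°.
Hence λ₂ = -103.296° + -13.424° = -116.720°.
The forward bearing on arrival equals the back-azimuth from the destination plus 180°.
Back-azimuth from P₂ (12.34°, -116.72°) to P₁ (58.46°, -103.30°), with Δλ' = λ₁ − λ₂ = 13.42°: atan2( sin Δλ' cos φ₁ , cos φ₂ sin φ₁ − sin φ₂ cos φ₁ cos Δλ' ) = 9.53°.
Final bearing = (9.53° + 180°) mod 360° = 189.53°.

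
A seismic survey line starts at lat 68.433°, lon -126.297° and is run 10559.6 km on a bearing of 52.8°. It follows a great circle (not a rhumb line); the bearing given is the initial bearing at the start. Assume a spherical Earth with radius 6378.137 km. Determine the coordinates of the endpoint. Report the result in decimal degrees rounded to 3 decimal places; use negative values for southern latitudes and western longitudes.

latitude 8.203°, longitude 0.394°

δ = 10559.6/6378.137 = 1.655593 rad (94.8585°).
With φ₁ = 68.433° = 1.194381 rad and θ = 52.8° = 0.921534 rad:
sin φ₂ = sin φ₁ cos δ + cos φ₁ sin δ cos θ = (0.929988)(-0.084695) + (0.367589)(0.996407)(0.604599) = 0.142680
φ₂ = asin(0.142680) = 0.143168 rad = 8.203°.
Then Δλ = atan2(0.291744, -0.217386) = 2.211171 rad, from sin θ sin δ cos φ₁ over cos δ − sin φ₁ sin φ₂.
λ₂ = -126.297° + 126.691° = 0.394°.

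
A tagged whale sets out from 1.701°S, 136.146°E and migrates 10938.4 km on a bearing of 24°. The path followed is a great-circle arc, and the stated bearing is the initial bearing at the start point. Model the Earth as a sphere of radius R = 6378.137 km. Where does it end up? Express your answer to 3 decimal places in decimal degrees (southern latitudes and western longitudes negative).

latitude 65.221°, longitude -117.674°

δ = 10938.4/6378.137 = 1.714984 rad (98.2613°).
Converting: φ₁ = -0.029688 rad, θ = 0.418879 rad.
Destination latitude: φ₂ = arcsin( sin φ₁ cos δ + cos φ₁ sin δ cos θ ) = arcsin(0.907932) = 65.221°.
Then Δλ = atan2(0.402339, -0.116737) = 1.853189 rad, from sin θ sin δ cos φ₁ over cos δ − sin φ₁ sin φ₂.
λ₂ = 136.146° + 106.180° = 242.326°, normalized to (−180°, 180°] → -117.674°.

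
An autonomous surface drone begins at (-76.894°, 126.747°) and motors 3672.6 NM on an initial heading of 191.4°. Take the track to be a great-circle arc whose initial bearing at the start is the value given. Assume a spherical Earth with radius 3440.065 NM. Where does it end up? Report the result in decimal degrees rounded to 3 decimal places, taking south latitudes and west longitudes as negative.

The arc subtends δ = 3672.6/3440.065 = 1.067596 rad at the centre.
With φ₁ = -76.894° = -1.342053 rad and θ = 191.4° = 3.340560 rad:
Applying the spherical law of cosines for sides, sin φ₂ = sin φ₁ cos δ + cos φ₁ sin δ cos θ = -0.664397, so φ₂ = -41.636°.
Δλ = atan2( sin θ sin δ cos φ₁ , cos δ − sin φ₁ sin φ₂ ) = atan2(-0.039264, -0.164860) = -2.907783 rad = -166.604°.
Hence λ₂ = 126.747° + -166.604° = -39.857°.

latitude -41.636°, longitude -39.857°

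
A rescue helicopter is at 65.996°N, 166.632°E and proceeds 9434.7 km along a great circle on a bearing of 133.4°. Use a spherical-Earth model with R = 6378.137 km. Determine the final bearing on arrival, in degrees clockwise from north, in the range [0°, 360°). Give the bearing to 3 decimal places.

final bearing 162.462°

Angular distance δ = d/R = 9434.7 / 6378.137 = 1.479225 rad.
Start latitude φ₁ = 1.151847 rad; initial bearing θ = 2.328269 rad.
sin φ₂ = sin φ₁ cos δ + cos φ₁ sin δ cos θ = (0.913517)(0.091443) + (0.406800)(0.995810)(-0.687088) = -0.194801
φ₂ = asin(-0.194801) = -0.196055 rad = -11.233°.
Then Δλ = atan2(0.294333, 0.269398) = 0.829601 rad, from sin θ sin δ cos φ₁ over cos δ − sin φ₁ sin φ₂.
λ₂ = 166.632° + 47.533° = 214.165°, normalized to (−180°, 180°] → -145.835°.
The forward bearing on arrival equals the back-azimuth from the destination plus 180°.
Back-azimuth from P₂ (-11.233°, -145.835°) to P₁ (65.996°, 166.632°), with Δλ' = λ₁ − λ₂ = 312.467°: atan2( sin Δλ' cos φ₁ , cos φ₂ sin φ₁ − sin φ₂ cos φ₁ cos Δλ' ) = 342.462°.
Final bearing = (342.462° + 180°) mod 360° = 162.462°.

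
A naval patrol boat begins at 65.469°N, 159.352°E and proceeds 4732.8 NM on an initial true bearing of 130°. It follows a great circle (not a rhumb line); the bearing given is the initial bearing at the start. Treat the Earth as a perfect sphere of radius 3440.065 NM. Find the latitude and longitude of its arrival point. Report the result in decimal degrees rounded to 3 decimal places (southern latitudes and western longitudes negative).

latitude -4.907°, longitude -151.685°

δ = 4732.8/3440.065 = 1.375788 rad (78.8268°).
With φ₁ = 65.469° = 1.142650 rad and θ = 130° = 2.268928 rad:
sin φ₂ = sin φ₁ cos δ + cos φ₁ sin δ cos θ = (0.909737)(0.193775) + (0.415186)(0.981046)(-0.642788) = -0.085534
φ₂ = asin(-0.085534) = -0.085638 rad = -4.907°.
Δλ = atan2( sin θ sin δ cos φ₁ , cos δ − sin φ₁ sin φ₂ ) = atan2(0.312022, 0.271588) = 0.854571 rad = 48.963°.
λ₂ = 159.352° + 48.963° = 208.315°, normalized to (−180°, 180°] → -151.685°.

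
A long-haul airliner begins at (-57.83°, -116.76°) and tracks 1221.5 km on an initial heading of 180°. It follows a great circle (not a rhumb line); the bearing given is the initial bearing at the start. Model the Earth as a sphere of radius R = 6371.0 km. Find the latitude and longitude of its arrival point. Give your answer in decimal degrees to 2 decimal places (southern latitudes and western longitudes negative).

Central angle δ = d/R = 0.191728 rad.
Converting: φ₁ = -1.009324 rad, θ = 3.141593 rad.
Applying the spherical law of cosines for sides, sin φ₂ = sin φ₁ cos δ + cos φ₁ sin δ cos θ = -0.932420, so φ₂ = -68.82°.
Then Δλ = atan2(0.000000, 0.192409) = 0.000000 rad, from sin θ sin δ cos φ₁ over cos δ − sin φ₁ sin φ₂.
Hence λ₂ = -116.76° + 0.00° = -116.76°.

latitude -68.82°, longitude -116.76°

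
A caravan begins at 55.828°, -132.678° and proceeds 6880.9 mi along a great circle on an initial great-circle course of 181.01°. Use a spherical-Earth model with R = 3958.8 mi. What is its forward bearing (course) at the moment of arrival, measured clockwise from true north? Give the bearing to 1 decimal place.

The arc subtends δ = 6880.9/3958.8 = 1.738128 rad at the centre.
Start latitude φ₁ = 0.974382 rad; initial bearing θ = 3.159220 rad.
Destination latitude: φ₂ = arcsin( sin φ₁ cos δ + cos φ₁ sin δ cos θ ) = arcsin(-0.691545) = -43.753°.
For the longitude increment, Δλ = atan2( sin θ sin δ cos φ₁, cos δ − sin φ₁ sin φ₂ ) = atan2(-0.009762, 0.405602) = -1.379°.
λ₂ = λ₁ + Δλ = -134.057°.
The forward bearing on arrival equals the back-azimuth from the destination plus 180°.
Back-azimuth from P₂ (-43.8°, -134.1°) to P₁ (55.8°, -132.7°), with Δλ' = λ₁ − λ₂ = 1.4°: atan2( sin Δλ' cos φ₁ , cos φ₂ sin φ₁ − sin φ₂ cos φ₁ cos Δλ' ) = 0.8°.
Final bearing = (0.8° + 180°) mod 360° = 180.8°.

final bearing 180.8°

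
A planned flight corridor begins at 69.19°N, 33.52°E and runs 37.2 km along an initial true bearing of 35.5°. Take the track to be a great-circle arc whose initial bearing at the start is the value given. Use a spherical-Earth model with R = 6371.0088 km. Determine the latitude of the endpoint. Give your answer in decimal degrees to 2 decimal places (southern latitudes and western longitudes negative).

latitude 69.46°

Angular distance δ = d/R = 37.2 / 6371.0088 = 0.005839 rad.
Converting: φ₁ = 1.207593 rad, θ = 0.619592 rad.
sin φ₂ = sin φ₁ cos δ + cos φ₁ sin δ cos θ = (0.934764)(0.999983) + (0.355270)(0.005839)(0.814116) = 0.936437
φ₂ = asin(0.936437) = 1.212332 rad = 69.46°.
Δλ = atan2( sin θ sin δ cos φ₁ , cos δ − sin φ₁ sin φ₂ ) = atan2(0.001205, 0.124636) = 0.009665 rad = 0.55°.
λ₂ = λ₁ + Δλ = 34.07°.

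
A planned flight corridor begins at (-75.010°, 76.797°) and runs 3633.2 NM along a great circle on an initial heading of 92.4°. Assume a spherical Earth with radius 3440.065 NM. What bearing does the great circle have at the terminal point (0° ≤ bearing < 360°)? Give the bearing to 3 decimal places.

final bearing 17.187°

Central angle δ = d/R = 1.056143 rad.
With φ₁ = -75.010° = -1.309171 rad and θ = 92.4° = 1.612684 rad:
sin φ₂ = sin φ₁ cos δ + cos φ₁ sin δ cos θ = (-0.965971)(0.492233) + (0.258650)(0.870463)(-0.041876) = -0.484911
φ₂ = asin(-0.484911) = -0.506262 rad = -29.007°.
Δλ = atan2( sin θ sin δ cos φ₁ , cos δ − sin φ₁ sin φ₂ ) = atan2(0.224948, 0.023823) = 1.465285 rad = 83.955°.
λ₂ = λ₁ + Δλ = 160.752°.
The forward bearing on arrival equals the back-azimuth from the destination plus 180°.
Back-azimuth from P₂ (-29.007°, 160.752°) to P₁ (-75.010°, 76.797°), with Δλ' = λ₁ − λ₂ = -83.955°: atan2( sin Δλ' cos φ₁ , cos φ₂ sin φ₁ − sin φ₂ cos φ₁ cos Δλ' ) = 197.187°.
Final bearing = (197.187° + 180°) mod 360° = 17.187°.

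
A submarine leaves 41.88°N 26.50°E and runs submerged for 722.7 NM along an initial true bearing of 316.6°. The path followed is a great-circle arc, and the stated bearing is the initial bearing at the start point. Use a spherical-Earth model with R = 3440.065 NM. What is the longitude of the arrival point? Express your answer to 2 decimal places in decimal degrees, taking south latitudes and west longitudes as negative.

Central angle δ = d/R = 0.210083 rad.
Start latitude φ₁ = 0.730944 rad; initial bearing θ = 5.525712 rad.
sin φ₂ = sin φ₁ cos δ + cos φ₁ sin δ cos θ = (0.667573)(0.978014) + (0.744545)(0.208541)(0.726575) = 0.765709
φ₂ = asin(0.765709) = 0.872143 rad = 49.97°.
For the longitude increment, Δλ = atan2( sin θ sin δ cos φ₁, cos δ − sin φ₁ sin φ₂ ) = atan2(-0.106683, 0.466847) = -12.87°.
λ₂ = 26.50° + -12.87° = 13.63°.

longitude 13.63°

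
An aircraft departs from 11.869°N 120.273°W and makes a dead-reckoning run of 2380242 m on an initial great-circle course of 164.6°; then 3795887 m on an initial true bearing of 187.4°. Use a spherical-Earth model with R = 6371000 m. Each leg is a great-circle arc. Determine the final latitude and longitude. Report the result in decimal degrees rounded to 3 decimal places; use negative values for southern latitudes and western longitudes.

latitude -42.570°, longitude -120.277°

Apply the spherical direct solution leg by leg, carrying full precision between legs.
Leg 1: from (11.869°, -120.273°), δ = 2380242/6371000 = 0.373606 rad, θ = 164.6° → φ = -8.793°, λ = -114.645°.
Leg 2: from (-8.793°, -114.645°), δ = 3795887/6371000 = 0.595807 rad, θ = 187.4° → φ = -42.570°, λ = -120.277°.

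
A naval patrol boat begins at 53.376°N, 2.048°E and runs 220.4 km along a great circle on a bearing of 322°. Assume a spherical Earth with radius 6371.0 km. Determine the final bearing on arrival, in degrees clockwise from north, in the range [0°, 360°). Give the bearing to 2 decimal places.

δ = 220.4/6371 = 0.034594 rad (1.9821°).
Converting: φ₁ = 0.931587 rad, θ = 5.619960 rad.
Applying the spherical law of cosines for sides, sin φ₂ = sin φ₁ cos δ + cos φ₁ sin δ cos θ = 0.818347, so φ₂ = 54.920°.
For the longitude increment, Δλ = atan2( sin θ sin δ cos φ₁, cos δ − sin φ₁ sin φ₂ ) = atan2(-0.012703, 0.342623) = -2.123°.
λ₂ = λ₁ + Δλ = -0.075°.
The forward bearing on arrival equals the back-azimuth from the destination plus 180°.
Back-azimuth from P₂ (54.92°, -0.08°) to P₁ (53.38°, 2.05°), with Δλ' = λ₁ − λ₂ = 2.12°: atan2( sin Δλ' cos φ₁ , cos φ₂ sin φ₁ − sin φ₂ cos φ₁ cos Δλ' ) = 140.28°.
Final bearing = (140.28° + 180°) mod 360° = 320.28°.

final bearing 320.28°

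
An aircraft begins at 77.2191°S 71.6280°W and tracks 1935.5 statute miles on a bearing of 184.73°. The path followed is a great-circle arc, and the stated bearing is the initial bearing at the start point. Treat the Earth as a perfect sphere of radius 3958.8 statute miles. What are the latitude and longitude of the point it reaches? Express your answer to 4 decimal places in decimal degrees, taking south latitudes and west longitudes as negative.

The arc subtends δ = 1935.5/3958.8 = 0.488911 rad at the centre.
Converting: φ₁ = -1.347728 rad, θ = 3.224147 rad.
Applying the spherical law of cosines for sides, sin φ₂ = sin φ₁ cos δ + cos φ₁ sin δ cos θ = -0.964518, so φ₂ = -74.6914°.
Then Δλ = atan2(-0.008568, -0.057775) = -2.994372 rad, from sin θ sin δ cos φ₁ over cos δ − sin φ₁ sin φ₂.
λ₂ = -71.6280° + -171.5649° = -243.1929°, normalized to (−180°, 180°] → 116.8071°.

latitude -74.6914°, longitude 116.8071°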